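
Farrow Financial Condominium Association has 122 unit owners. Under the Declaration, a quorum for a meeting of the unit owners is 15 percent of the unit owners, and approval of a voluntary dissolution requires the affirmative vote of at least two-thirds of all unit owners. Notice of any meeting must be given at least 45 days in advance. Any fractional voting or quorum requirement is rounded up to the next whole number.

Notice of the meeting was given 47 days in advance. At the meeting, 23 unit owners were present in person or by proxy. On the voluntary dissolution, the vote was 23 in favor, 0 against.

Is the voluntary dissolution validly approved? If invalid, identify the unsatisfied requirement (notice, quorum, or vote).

Invalid — vote requirement not satisfied.

Notice: 47 days given; 45 required. Satisfied.
Quorum: 15% of 122 = 18.30, rounded up to 19; 23 present. Satisfied.
Vote: requires two-thirds of all unit owners (122); 2/3 of 122 = 81.33, rounded up to 82, so 82 needed; 23 in favor. Not satisfied.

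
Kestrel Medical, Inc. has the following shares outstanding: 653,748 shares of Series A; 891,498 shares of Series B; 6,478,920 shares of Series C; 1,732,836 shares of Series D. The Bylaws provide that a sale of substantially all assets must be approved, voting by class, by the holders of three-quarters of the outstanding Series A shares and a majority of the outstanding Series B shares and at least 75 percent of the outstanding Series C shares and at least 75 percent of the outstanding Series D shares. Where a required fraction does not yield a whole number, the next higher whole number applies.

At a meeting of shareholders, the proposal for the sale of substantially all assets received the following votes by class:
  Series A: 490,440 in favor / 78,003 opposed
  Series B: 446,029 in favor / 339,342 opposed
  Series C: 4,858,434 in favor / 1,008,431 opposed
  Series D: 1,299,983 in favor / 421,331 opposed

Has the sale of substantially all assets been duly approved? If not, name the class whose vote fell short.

Series A: 3/4 of 653748 = 490311; 490,311 required, 490,440 in favor — approved.
Series B: a majority of 891498 is 445750; 445,750 required, 446,029 in favor — approved.
Series C: 3/4 of 6478920 = 4859190; 4,859,190 required, 4,858,434 in favor — not approved.
Series D: 3/4 of 1732836 = 1299627; 1,299,627 required, 1,299,983 in favor — approved.

Not approved — the Series C shares did not give the required vote.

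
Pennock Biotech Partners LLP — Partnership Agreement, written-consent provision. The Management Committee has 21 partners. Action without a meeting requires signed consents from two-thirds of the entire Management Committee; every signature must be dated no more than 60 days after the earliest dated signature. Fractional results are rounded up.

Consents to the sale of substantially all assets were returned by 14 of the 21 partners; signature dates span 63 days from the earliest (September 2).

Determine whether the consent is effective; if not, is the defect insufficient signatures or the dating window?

Not effective — dating-window requirement not satisfied.

Signatures required: two-thirds of 21 — 2/3 of 21 = 14, so 14 needed; 14 signed. Sufficient.
Dating window: the latest signature is 63 days after the earliest; the limit is 60 days. Outside the window.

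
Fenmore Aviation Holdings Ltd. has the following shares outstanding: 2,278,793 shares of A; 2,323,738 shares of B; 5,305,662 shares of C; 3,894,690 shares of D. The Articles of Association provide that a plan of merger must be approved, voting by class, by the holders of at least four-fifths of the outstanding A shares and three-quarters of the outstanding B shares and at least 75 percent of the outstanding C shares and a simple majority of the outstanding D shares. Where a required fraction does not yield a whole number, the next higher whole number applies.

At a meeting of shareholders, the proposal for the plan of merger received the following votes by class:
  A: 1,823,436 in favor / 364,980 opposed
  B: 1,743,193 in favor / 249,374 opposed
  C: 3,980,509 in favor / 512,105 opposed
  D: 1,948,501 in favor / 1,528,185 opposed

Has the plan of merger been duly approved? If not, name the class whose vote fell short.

A: 4/5 of 2278793 = 1823034.40, rounded up to 1823035; 1,823,035 required, 1,823,436 in favor — approved.
B: 3/4 of 2323738 = 1742803.50, rounded up to 1742804; 1,742,804 required, 1,743,193 in favor — approved.
C: 3/4 of 5305662 = 3979246.50, rounded up to 3979247; 3,979,247 required, 3,980,509 in favor — approved.
D: a majority of 3894690 is 1947346; 1,947,346 required, 1,948,501 in favor — approved.

Approved — every class gave the required vote.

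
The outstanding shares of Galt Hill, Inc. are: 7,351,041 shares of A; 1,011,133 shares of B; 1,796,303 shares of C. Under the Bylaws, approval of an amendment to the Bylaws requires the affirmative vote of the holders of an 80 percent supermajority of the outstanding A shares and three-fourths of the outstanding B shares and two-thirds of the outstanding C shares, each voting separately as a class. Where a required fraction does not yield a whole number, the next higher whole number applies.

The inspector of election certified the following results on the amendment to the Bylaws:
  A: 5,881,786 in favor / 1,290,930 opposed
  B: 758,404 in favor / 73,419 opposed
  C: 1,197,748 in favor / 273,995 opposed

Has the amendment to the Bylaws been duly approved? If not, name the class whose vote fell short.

Approved — every class gave the required vote.

A: 4/5 of 7351041 = 5880832.80, rounded up to 5880833; 5,880,833 required, 5,881,786 in favor — approved.
B: 3/4 of 1011133 = 758349.75, rounded up to 758350; 758,350 required, 758,404 in favor — approved.
C: 2/3 of 1796303 = 1197535.33, rounded up to 1197536; 1,197,536 required, 1,197,748 in favor — approved.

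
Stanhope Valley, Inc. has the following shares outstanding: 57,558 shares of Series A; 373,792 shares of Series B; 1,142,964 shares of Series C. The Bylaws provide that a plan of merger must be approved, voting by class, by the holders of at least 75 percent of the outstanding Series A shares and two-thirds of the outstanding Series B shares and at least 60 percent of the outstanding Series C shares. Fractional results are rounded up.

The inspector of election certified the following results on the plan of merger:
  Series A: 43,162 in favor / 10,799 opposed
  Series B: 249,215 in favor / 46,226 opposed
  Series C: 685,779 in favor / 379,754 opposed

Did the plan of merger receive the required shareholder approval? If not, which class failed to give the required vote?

Series A: 3/4 of 57558 = 43168.50, rounded up to 43169; 43,169 required, 43,162 in favor — not approved.
Series B: 2/3 of 373792 = 249194.67, rounded up to 249195; 249,195 required, 249,215 in favor — approved.
Series C: 3/5 of 1142964 = 685778.40, rounded up to 685779; 685,779 required, 685,779 in favor — approved.

Not approved — the Series A shares did not give the required vote.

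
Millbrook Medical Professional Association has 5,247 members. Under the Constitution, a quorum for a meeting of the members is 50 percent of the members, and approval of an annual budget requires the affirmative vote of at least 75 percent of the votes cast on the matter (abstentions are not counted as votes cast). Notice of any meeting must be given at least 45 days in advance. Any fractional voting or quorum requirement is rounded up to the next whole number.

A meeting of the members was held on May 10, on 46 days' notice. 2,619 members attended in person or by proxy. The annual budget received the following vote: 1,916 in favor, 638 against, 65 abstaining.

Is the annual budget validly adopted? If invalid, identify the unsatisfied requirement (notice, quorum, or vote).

Notice: 46 days given; 45 required. Satisfied.
Quorum: 50% of 5,247 = 2,623.50, rounded up to 2,624; 2,619 present. Not satisfied.
Vote: requires three-fourths of the votes cast (2,619 − 65 abstaining = 2,554); 3/4 of 2554 = 1915.50, rounded up to 1916, so 1,916 needed; 1,916 in favor. Satisfied.

Invalid — quorum requirement not satisfied.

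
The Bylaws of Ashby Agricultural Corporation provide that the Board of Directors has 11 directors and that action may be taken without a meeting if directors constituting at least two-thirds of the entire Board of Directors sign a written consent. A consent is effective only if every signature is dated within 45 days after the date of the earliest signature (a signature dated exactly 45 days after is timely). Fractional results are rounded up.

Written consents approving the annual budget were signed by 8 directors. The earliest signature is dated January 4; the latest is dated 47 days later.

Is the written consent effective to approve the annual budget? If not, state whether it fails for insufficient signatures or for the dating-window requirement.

Signatures required: at least two-thirds of 11 — 2/3 of 11 = 7.33, rounded up to 8, so 8 needed; 8 signed. Sufficient.
Dating window: the latest signature is 47 days after the earliest; the limit is 45 days. Outside the window.

Not effective — dating-window requirement not satisfied.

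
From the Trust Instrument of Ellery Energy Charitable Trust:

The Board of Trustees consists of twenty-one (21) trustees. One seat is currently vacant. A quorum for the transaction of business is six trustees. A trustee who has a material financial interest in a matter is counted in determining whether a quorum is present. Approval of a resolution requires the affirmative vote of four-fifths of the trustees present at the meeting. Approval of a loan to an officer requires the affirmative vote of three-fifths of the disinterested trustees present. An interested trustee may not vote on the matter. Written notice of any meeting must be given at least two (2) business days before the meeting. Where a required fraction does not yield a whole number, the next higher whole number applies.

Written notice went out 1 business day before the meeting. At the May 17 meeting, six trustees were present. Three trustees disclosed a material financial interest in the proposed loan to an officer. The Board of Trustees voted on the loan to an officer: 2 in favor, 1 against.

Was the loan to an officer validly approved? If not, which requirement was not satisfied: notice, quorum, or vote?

Notice: 1 business day given; 2 required (1 < 2). Not satisfied.
Quorum: 6 present (interested trustees count toward quorum); quorum is 6. Satisfied.
Vote: the loan to an officer requires three-fifths of the disinterested trustees present (6 − 3 = 3). 3/5 of 3 = 1.80, rounded up to 2, so 2 affirmative votes are needed; 2 voted in favor. Satisfied.

Invalid — notice requirement not satisfied.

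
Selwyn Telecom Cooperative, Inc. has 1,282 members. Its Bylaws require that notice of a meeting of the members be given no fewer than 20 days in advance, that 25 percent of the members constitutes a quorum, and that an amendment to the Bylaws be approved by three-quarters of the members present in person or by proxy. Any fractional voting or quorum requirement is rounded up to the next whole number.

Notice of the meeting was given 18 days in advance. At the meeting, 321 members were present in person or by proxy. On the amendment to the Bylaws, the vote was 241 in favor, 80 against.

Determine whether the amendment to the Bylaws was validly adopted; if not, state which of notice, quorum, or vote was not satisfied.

Notice: 18 days given; 20 required. Not satisfied.
Quorum: 25% of 1,282 = 320.50, rounded up to 321; 321 present. Satisfied.
Vote: requires three-fourths of those present (321); 3/4 of 321 = 240.75, rounded up to 241, so 241 needed; 241 in favor. Satisfied.

Invalid — notice requirement not satisfied.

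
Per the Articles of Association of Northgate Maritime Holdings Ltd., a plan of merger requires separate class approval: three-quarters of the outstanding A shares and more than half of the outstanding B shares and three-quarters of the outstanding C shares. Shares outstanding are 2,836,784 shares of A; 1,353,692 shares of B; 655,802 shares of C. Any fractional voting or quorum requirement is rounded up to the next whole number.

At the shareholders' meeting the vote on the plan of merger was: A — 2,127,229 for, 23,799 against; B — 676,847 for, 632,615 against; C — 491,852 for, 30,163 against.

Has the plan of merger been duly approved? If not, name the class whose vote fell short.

Not approved — the A shares did not give the required vote.

A: 3/4 of 2836784 = 2127588; 2,127,588 required, 2,127,229 in favor — not approved.
B: a majority of 1353692 is 676847; 676,847 required, 676,847 in favor — approved.
C: 3/4 of 655802 = 491851.50, rounded up to 491852; 491,852 required, 491,852 in favor — approved.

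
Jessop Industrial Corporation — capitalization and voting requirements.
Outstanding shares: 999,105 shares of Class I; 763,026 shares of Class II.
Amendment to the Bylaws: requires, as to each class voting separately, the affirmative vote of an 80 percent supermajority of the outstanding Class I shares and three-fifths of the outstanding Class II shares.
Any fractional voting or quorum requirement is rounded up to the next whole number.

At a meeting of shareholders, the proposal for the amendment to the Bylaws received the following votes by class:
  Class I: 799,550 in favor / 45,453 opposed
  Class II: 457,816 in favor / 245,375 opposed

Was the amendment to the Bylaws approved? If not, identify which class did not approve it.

Approved — every class gave the required vote.

Class I: 4/5 of 999105 = 799284; 799,284 required, 799,550 in favor — approved.
Class II: 3/5 of 763026 = 457815.60, rounded up to 457816; 457,816 required, 457,816 in favor — approved.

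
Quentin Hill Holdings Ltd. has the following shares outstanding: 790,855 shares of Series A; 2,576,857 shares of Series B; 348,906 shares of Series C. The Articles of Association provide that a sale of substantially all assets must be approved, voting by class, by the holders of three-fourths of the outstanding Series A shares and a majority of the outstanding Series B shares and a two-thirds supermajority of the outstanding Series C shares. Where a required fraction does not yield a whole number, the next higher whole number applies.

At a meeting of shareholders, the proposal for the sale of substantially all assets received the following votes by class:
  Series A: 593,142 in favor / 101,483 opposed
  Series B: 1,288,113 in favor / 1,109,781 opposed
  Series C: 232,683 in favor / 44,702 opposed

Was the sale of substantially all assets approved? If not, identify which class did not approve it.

Not approved — the Series B shares did not give the required vote.

Series A: 3/4 of 790855 = 593141.25, rounded up to 593142; 593,142 required, 593,142 in favor — approved.
Series B: a majority of 2576857 is 1288429; 1,288,429 required, 1,288,113 in favor — not approved.
Series C: 2/3 of 348906 = 232604; 232,604 required, 232,683 in favor — approved.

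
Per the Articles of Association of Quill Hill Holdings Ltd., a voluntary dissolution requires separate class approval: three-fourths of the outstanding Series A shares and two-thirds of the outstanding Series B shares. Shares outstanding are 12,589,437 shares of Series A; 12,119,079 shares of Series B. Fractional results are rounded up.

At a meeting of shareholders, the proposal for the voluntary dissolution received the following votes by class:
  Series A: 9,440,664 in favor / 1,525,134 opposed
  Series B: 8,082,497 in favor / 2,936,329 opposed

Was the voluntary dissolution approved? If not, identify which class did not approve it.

Series A: 3/4 of 12589437 = 9442077.75, rounded up to 9442078; 9,442,078 required, 9,440,664 in favor — not approved.
Series B: 2/3 of 12119079 = 8079386; 8,079,386 required, 8,082,497 in favor — approved.

Not approved — the Series A shares did not give the required vote.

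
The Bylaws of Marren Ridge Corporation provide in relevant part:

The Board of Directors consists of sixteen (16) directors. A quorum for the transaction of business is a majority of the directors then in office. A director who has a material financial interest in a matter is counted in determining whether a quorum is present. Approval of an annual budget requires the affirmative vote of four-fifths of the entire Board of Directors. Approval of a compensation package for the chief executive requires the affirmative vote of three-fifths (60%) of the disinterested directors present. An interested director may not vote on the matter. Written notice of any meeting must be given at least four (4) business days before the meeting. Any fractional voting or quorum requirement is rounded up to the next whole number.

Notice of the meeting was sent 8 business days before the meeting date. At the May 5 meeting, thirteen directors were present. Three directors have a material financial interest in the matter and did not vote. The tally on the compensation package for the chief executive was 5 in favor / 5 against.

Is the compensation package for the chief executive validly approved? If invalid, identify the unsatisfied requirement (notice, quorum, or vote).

Invalid — vote requirement not satisfied.

Notice: 8 business days given; 4 required (8 ≥ 4). Satisfied.
Quorum: 13 present (interested directors count toward quorum); quorum is 9. Satisfied.
Vote: the compensation package for the chief executive requires three-fifths of the disinterested directors present (13 − 3 = 10). 3/5 of 10 = 6, so 6 affirmative votes are needed; 5 voted in favor. Not satisfied.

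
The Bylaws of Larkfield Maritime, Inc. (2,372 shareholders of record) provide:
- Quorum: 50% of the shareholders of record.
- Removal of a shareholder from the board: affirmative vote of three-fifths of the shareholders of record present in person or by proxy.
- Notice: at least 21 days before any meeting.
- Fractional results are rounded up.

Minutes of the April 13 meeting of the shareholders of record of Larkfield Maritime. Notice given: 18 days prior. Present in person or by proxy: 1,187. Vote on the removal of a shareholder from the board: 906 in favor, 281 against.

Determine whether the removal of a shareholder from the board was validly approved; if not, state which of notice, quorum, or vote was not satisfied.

Notice: 18 days given; 21 required. Not satisfied.
Quorum: 50% of 2,372 = 1,186; 1,187 present. Satisfied.
Vote: requires three-fifths of those present (1,187); 3/5 of 1187 = 712.20, rounded up to 713, so 713 needed; 906 in favor. Satisfied.

Invalid — notice requirement not satisfied.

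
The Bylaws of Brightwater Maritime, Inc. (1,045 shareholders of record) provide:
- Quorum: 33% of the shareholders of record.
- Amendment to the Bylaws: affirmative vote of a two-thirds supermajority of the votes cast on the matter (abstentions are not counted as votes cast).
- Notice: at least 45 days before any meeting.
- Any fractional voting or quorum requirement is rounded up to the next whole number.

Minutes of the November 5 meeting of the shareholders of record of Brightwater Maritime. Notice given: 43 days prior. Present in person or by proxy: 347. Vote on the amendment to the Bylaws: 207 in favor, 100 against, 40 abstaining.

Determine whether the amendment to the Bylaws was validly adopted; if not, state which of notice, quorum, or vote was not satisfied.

Invalid — notice requirement not satisfied.

Notice: 43 days given; 45 required. Not satisfied.
Quorum: 33% of 1,045 = 344.85, rounded up to 345; 347 present. Satisfied.
Vote: requires two-thirds of the votes cast (347 − 40 abstaining = 307); 2/3 of 307 = 204.67, rounded up to 205, so 205 needed; 207 in favor. Satisfied.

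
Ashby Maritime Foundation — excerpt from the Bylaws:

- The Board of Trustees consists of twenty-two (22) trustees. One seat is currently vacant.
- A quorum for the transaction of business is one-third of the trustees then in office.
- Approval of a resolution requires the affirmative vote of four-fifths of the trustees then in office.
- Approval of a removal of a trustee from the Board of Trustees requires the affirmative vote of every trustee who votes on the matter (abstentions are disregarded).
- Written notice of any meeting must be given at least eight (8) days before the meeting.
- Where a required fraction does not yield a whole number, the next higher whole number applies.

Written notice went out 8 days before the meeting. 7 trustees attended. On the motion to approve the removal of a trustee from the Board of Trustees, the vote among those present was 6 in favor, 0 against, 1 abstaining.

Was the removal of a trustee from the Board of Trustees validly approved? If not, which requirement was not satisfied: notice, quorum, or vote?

Valid — all requirements satisfied.

Notice: 8 days given; 8 required (8 ≥ 8). Satisfied.
Quorum: 7 present; quorum is 7. Satisfied.
Vote: the removal of a trustee from the Board of Trustees requires the unanimous vote of the votes cast (7 present − 1 abstaining = 6). Unanimous means all 6, so 6 affirmative votes are needed; 6 voted in favor. Satisfied.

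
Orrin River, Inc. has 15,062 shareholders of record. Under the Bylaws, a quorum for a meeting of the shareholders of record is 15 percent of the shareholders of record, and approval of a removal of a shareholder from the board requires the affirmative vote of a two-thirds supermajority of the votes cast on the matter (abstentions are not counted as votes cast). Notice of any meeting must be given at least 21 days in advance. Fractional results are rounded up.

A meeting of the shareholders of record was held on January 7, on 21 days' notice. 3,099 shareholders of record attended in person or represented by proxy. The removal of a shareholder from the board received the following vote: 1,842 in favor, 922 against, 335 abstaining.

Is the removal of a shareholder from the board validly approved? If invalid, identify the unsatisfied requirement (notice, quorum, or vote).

Invalid — vote requirement not satisfied.

Notice: 21 days given; 21 required. Satisfied.
Quorum: 15% of 15,062 = 2,259.30, rounded up to 2,260; 3,099 present. Satisfied.
Vote: requires two-thirds of the votes cast (3,099 − 335 abstaining = 2,764); 2/3 of 2764 = 1842.67, rounded up to 1843, so 1,843 needed; 1,842 in favor. Not satisfied.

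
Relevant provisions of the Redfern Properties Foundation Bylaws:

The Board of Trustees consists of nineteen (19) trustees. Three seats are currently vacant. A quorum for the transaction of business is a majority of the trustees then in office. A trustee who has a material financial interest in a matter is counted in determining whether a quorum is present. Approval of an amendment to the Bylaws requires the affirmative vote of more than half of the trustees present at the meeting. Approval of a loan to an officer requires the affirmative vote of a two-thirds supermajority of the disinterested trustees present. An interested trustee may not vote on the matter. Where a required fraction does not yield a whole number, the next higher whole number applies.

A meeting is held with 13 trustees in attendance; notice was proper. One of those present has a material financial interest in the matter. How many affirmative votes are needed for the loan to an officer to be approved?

8

The loan to an officer requires two-thirds of the disinterested trustees present (13 − 1 = 12).
2/3 of 12 = 8.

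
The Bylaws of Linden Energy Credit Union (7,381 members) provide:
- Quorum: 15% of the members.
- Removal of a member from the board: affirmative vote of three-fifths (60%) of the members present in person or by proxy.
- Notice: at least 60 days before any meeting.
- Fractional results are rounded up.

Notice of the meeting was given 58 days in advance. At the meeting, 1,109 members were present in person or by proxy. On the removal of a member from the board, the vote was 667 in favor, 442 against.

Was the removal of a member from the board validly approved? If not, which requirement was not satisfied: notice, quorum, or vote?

Invalid — notice requirement not satisfied.

Notice: 58 days given; 60 required. Not satisfied.
Quorum: 15% of 7,381 = 1,107.15, rounded up to 1,108; 1,109 present. Satisfied.
Vote: requires three-fifths of those present (1,109); 3/5 of 1109 = 665.40, rounded up to 666, so 666 needed; 667 in favor. Satisfied.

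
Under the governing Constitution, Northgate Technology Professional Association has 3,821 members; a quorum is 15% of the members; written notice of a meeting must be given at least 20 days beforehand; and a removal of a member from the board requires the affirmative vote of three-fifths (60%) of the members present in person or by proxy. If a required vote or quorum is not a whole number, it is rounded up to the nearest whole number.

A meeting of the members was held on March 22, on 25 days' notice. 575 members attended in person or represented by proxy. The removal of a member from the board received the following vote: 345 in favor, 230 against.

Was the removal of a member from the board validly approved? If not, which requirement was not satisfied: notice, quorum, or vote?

Notice: 25 days given; 20 required. Satisfied.
Quorum: 15% of 3,821 = 573.15, rounded up to 574; 575 present. Satisfied.
Vote: requires three-fifths of those present (575); 3/5 of 575 = 345, so 345 needed; 345 in favor. Satisfied.

Valid — all requirements satisfied.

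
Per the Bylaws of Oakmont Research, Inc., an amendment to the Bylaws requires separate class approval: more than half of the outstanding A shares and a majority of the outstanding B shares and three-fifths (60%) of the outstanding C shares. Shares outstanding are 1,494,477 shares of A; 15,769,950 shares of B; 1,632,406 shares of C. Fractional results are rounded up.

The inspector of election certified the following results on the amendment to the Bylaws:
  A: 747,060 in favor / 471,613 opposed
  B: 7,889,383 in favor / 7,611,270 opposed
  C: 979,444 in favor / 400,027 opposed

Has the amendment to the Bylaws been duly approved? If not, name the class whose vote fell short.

Not approved — the A shares did not give the required vote.

A: a majority of 1494477 is 747239; 747,239 required, 747,060 in favor — not approved.
B: a majority of 15769950 is 7884976; 7,884,976 required, 7,889,383 in favor — approved.
C: 3/5 of 1632406 = 979443.60, rounded up to 979444; 979,444 required, 979,444 in favor — approved.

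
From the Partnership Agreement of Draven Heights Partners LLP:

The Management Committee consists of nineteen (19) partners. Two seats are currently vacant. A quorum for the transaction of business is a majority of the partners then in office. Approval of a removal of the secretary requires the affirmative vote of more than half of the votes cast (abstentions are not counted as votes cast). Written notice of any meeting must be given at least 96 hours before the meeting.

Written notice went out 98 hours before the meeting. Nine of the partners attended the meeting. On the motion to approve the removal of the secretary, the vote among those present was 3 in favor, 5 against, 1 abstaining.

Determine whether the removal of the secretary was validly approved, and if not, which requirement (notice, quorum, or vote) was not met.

Notice: 98 hours given; 96 required (98 ≥ 96). Satisfied.
Quorum: 9 present; quorum is 9. Satisfied.
Vote: the removal of the secretary requires a majority of the votes cast (9 present − 1 abstaining = 8). A majority of 8 is 5, so 5 affirmative votes are needed; 3 voted in favor. Not satisfied.

Invalid — vote requirement not satisfied.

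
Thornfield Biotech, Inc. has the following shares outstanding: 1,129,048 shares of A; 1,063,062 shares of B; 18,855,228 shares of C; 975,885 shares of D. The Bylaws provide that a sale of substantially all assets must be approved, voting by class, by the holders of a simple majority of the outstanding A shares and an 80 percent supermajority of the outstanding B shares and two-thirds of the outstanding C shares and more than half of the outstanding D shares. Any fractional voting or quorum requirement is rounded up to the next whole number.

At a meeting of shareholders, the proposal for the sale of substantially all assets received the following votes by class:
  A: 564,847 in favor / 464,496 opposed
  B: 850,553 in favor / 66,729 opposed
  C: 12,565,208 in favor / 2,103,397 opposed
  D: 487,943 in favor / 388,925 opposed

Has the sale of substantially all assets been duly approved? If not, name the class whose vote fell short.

A: a majority of 1129048 is 564525; 564,525 required, 564,847 in favor — approved.
B: 4/5 of 1063062 = 850449.60, rounded up to 850450; 850,450 required, 850,553 in favor — approved.
C: 2/3 of 18855228 = 12570152; 12,570,152 required, 12,565,208 in favor — not approved.
D: a majority of 975885 is 487943; 487,943 required, 487,943 in favor — approved.

Not approved — the C shares did not give the required vote.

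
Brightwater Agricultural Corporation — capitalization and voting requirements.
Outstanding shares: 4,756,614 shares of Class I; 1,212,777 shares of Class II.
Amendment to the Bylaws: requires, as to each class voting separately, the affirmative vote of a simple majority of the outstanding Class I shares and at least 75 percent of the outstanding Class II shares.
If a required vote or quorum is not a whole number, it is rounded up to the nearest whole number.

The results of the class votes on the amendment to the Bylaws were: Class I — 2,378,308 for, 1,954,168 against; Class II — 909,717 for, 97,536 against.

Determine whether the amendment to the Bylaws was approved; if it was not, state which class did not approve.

Approved — every class gave the required vote.

Class I: a majority of 4756614 is 2378308; 2,378,308 required, 2,378,308 in favor — approved.
Class II: 3/4 of 1212777 = 909582.75, rounded up to 909583; 909,583 required, 909,717 in favor — approved.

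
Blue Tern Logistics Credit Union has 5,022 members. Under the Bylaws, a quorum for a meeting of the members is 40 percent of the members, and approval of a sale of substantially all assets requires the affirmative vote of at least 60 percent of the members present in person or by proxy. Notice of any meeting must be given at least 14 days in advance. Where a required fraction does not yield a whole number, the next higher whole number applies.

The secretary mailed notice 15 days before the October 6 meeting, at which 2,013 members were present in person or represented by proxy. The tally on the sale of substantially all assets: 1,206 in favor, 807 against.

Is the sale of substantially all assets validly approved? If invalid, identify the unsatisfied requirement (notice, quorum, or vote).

Notice: 15 days given; 14 required. Satisfied.
Quorum: 40% of 5,022 = 2,008.80, rounded up to 2,009; 2,013 present. Satisfied.
Vote: requires three-fifths of those present (2,013); 3/5 of 2013 = 1207.80, rounded up to 1208, so 1,208 needed; 1,206 in favor. Not satisfied.

Invalid — vote requirement not satisfied.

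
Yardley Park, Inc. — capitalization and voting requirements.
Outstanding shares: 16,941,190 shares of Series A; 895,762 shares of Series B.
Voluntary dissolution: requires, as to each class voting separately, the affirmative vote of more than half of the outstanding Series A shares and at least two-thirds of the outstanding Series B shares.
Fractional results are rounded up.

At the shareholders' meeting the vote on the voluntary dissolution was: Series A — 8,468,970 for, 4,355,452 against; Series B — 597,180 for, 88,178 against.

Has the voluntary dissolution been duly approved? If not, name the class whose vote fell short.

Not approved — the Series A shares did not give the required vote.

Series A: a majority of 16941190 is 8470596; 8,470,596 required, 8,468,970 in favor — not approved.
Series B: 2/3 of 895762 = 597174.67, rounded up to 597175; 597,175 required, 597,180 in favor — approved.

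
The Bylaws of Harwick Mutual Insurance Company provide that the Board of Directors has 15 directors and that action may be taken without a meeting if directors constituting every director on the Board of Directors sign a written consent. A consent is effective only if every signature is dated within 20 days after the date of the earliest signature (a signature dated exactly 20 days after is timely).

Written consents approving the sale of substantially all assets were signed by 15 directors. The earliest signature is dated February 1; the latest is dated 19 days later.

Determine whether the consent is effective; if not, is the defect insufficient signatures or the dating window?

Effective — both the signature and dating-window requirements are satisfied.

Signatures required: every one of 15 — unanimous means all 15, so 15 needed; 15 signed. Sufficient.
Dating window: the latest signature is 19 days after the earliest; the limit is 20 days. Within the window.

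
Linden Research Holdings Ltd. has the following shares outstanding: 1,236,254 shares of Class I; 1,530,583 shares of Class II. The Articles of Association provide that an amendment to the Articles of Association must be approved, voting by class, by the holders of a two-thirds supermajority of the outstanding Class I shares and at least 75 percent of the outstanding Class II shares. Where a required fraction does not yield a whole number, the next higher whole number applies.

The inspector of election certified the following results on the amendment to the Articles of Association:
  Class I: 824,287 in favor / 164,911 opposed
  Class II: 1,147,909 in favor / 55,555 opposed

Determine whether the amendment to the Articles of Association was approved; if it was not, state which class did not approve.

Not approved — the Class II shares did not give the required vote.

Class I: 2/3 of 1236254 = 824169.33, rounded up to 824170; 824,170 required, 824,287 in favor — approved.
Class II: 3/4 of 1530583 = 1147937.25, rounded up to 1147938; 1,147,938 required, 1,147,909 in favor — not approved.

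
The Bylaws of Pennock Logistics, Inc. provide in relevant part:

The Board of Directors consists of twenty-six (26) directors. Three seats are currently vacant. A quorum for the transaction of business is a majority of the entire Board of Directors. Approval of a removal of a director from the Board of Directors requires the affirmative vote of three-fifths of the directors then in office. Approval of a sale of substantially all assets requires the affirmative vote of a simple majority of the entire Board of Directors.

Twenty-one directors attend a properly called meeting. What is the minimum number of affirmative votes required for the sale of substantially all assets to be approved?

14

The sale of substantially all assets requires a majority of the entire Board of Directors (26).
A majority of 26 is 14.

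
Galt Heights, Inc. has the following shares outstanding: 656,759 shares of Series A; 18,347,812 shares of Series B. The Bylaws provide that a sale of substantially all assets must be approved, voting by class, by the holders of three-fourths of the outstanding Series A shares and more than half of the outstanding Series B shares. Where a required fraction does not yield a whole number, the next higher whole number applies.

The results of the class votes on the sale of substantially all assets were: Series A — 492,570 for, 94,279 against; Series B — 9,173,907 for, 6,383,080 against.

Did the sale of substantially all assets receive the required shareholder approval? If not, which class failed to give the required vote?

Approved — every class gave the required vote.

Series A: 3/4 of 656759 = 492569.25, rounded up to 492570; 492,570 required, 492,570 in favor — approved.
Series B: a majority of 18347812 is 9173907; 9,173,907 required, 9,173,907 in favor — approved.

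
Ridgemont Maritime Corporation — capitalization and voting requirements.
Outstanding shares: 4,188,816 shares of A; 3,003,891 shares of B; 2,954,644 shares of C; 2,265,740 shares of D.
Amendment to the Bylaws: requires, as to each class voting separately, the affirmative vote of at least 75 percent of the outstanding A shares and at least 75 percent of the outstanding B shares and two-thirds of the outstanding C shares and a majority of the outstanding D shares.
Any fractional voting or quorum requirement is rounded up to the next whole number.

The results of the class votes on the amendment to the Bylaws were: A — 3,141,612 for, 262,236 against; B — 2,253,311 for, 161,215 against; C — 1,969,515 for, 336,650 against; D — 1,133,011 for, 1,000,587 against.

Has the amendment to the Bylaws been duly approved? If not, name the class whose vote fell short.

A: 3/4 of 4188816 = 3141612; 3,141,612 required, 3,141,612 in favor — approved.
B: 3/4 of 3003891 = 2252918.25, rounded up to 2252919; 2,252,919 required, 2,253,311 in favor — approved.
C: 2/3 of 2954644 = 1969762.67, rounded up to 1969763; 1,969,763 required, 1,969,515 in favor — not approved.
D: a majority of 2265740 is 1132871; 1,132,871 required, 1,133,011 in favor — approved.

Not approved — the C shares did not give the required vote.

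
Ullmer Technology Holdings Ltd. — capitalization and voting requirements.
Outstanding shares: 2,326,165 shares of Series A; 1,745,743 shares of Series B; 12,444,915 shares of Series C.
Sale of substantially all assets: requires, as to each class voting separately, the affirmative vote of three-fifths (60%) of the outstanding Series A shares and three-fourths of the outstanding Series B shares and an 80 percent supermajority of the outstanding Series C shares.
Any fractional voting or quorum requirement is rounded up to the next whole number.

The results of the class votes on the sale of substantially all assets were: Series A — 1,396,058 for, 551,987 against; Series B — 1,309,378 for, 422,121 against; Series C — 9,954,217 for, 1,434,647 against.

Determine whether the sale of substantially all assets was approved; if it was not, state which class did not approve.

Not approved — the Series C shares did not give the required vote.

Series A: 3/5 of 2326165 = 1395699; 1,395,699 required, 1,396,058 in favor — approved.
Series B: 3/4 of 1745743 = 1309307.25, rounded up to 1309308; 1,309,308 required, 1,309,378 in favor — approved.
Series C: 4/5 of 12444915 = 9955932; 9,955,932 required, 9,954,217 in favor — not approved.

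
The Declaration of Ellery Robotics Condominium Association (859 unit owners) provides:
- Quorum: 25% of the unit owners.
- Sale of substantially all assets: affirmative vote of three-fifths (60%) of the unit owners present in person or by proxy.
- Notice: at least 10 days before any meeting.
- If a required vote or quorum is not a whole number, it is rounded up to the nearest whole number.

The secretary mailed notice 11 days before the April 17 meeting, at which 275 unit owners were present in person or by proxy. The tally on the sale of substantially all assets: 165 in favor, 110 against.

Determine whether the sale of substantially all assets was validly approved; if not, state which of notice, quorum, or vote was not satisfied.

Notice: 11 days given; 10 required. Satisfied.
Quorum: 25% of 859 = 214.75, rounded up to 215; 275 present. Satisfied.
Vote: requires three-fifths of those present (275); 3/5 of 275 = 165, so 165 needed; 165 in favor. Satisfied.

Valid — all requirements satisfied.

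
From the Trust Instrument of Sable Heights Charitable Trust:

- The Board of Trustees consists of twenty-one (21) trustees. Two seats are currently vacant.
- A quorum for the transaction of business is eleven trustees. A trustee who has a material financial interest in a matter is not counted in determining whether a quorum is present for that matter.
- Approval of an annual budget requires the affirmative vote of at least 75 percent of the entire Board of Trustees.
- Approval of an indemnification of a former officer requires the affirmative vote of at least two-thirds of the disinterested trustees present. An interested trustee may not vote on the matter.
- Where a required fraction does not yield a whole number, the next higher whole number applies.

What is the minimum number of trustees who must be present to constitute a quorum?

The quorum is fixed at 11.

11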